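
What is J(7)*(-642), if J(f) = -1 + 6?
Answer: -3210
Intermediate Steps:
J(f) = 5
J(7)*(-642) = 5*(-642) = -3210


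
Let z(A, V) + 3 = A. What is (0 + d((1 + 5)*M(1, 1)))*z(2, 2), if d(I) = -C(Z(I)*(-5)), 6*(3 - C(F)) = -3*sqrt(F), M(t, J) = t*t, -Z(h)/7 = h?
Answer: 3 + sqrt(210)/2 ≈ 10.246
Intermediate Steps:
z(A, V) = -3 + A
Z(h) = -7*h
M(t, J) = t**2
C(F) = 3 + sqrt(F)/2 (C(F) = 3 - (-1)*sqrt(F)/2 = 3 + sqrt(F)/2)
d(I) = -3 - sqrt(35)*sqrt(I)/2 (d(I) = -(3 + sqrt(-7*I*(-5))/2) = -(3 + sqrt(35*I)/2) = -(3 + (sqrt(35)*sqrt(I))/2) = -(3 + sqrt(35)*sqrt(I)/2) = -3 - sqrt(35)*sqrt(I)/2)
(0 + d((1 + 5)*M(1, 1)))*z(2, 2) = (0 + (-3 - sqrt(35)*sqrt((1 + 5)*1**2)/2))*(-3 + 2) = (0 + (-3 - sqrt(35)*sqrt(6*1)/2))*(-1) = (0 + (-3 - sqrt(35)*sqrt(6)/2))*(-1) = (0 + (-3 - sqrt(210)/2))*(-1) = (-3 - sqrt(210)/2)*(-1) = 3 + sqrt(210)/2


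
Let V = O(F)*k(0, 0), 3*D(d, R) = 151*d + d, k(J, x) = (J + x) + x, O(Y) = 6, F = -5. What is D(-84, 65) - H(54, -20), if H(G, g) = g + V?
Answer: -4236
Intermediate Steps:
k(J, x) = J + 2*x
D(d, R) = 152*d/3 (D(d, R) = (151*d + d)/3 = (152*d)/3 = 152*d/3)
V = 0 (V = 6*(0 + 2*0) = 6*(0 + 0) = 6*0 = 0)
H(G, g) = g (H(G, g) = g + 0 = g)
D(-84, 65) - H(54, -20) = (152/3)*(-84) - 1*(-20) = -4256 + 20 = -4236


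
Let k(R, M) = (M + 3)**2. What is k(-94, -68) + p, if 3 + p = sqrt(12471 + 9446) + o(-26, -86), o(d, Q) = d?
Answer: 4196 + sqrt(21917) ≈ 4344.0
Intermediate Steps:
k(R, M) = (3 + M)**2
p = -29 + sqrt(21917) (p = -3 + (sqrt(12471 + 9446) - 26) = -3 + (sqrt(21917) - 26) = -3 + (-26 + sqrt(21917)) = -29 + sqrt(21917) ≈ 119.04)
k(-94, -68) + p = (3 - 68)**2 + (-29 + sqrt(21917)) = (-65)**2 + (-29 + sqrt(21917)) = 4225 + (-29 + sqrt(21917)) = 4196 + sqrt(21917)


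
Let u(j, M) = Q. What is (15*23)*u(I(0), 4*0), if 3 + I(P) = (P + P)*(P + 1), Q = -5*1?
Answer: -1725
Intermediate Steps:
Q = -5
I(P) = -3 + 2*P*(1 + P) (I(P) = -3 + (P + P)*(P + 1) = -3 + (2*P)*(1 + P) = -3 + 2*P*(1 + P))
u(j, M) = -5
(15*23)*u(I(0), 4*0) = (15*23)*(-5) = 345*(-5) = -1725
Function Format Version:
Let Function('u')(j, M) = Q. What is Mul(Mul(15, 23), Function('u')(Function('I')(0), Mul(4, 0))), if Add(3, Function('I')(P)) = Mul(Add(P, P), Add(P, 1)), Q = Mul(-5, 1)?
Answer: -1725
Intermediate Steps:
Q = -5
Function('I')(P) = Add(-3, Mul(2, P, Add(1, P))) (Function('I')(P) = Add(-3, Mul(Add(P, P), Add(P, 1))) = Add(-3, Mul(Mul(2, P), Add(1, P))) = Add(-3, Mul(2, P, Add(1, P))))
Function('u')(j, M) = -5
Mul(Mul(15, 23), Function('u')(Function('I')(0), Mul(4, 0))) = Mul(Mul(15, 23), -5) = Mul(345, -5) = -1725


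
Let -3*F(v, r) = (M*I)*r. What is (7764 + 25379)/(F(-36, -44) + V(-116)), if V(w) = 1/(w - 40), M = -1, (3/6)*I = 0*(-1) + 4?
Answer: -5170308/18305 ≈ -282.45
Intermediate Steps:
I = 8 (I = 2*(0*(-1) + 4) = 2*(0 + 4) = 2*4 = 8)
V(w) = 1/(-40 + w)
F(v, r) = 8*r/3 (F(v, r) = -(-1*8)*r/3 = -(-8)*r/3 = 8*r/3)
(7764 + 25379)/(F(-36, -44) + V(-116)) = (7764 + 25379)/((8/3)*(-44) + 1/(-40 - 116)) = 33143/(-352/3 + 1/(-156)) = 33143/(-352/3 - 1/156) = 33143/(-18305/156) = 33143*(-156/18305) = -5170308/18305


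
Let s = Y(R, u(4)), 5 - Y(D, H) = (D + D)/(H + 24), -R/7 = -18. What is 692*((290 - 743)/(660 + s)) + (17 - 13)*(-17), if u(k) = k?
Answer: -89521/164 ≈ -545.86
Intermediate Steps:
R = 126 (R = -7*(-18) = 126)
Y(D, H) = 5 - 2*D/(24 + H) (Y(D, H) = 5 - (D + D)/(H + 24) = 5 - 2*D/(24 + H))
s = -4 (s = (120 - 2*126 + 5*4)/(24 + 4) = (120 - 252 + 20)/28 = (1/28)*(-112) = -4)
692*((290 - 743)/(660 + s)) + (17 - 13)*(-17) = 692*((290 - 743)/(660 - 4)) + (17 - 13)*(-17) = 692*(-453/656) + 4*(-17) = 692*(-453*1/656) - 68 = 692*(-453/656) - 68 = -78369/164 - 68 = -89521/164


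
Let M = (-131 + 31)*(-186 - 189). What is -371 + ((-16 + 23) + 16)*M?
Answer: 862129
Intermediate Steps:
M = 37500 (M = -100*(-375) = 37500)
-371 + ((-16 + 23) + 16)*M = -371 + ((-16 + 23) + 16)*37500 = -371 + (7 + 16)*37500 = -371 + 23*37500 = -371 + 862500 = 862129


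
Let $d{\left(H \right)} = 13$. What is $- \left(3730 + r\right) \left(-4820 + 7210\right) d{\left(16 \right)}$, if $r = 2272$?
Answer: $-186482140$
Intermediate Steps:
$- \left(3730 + r\right) \left(-4820 + 7210\right) d{\left(16 \right)} = - \left(3730 + 2272\right) \left(-4820 + 7210\right) 13 = - 6002 \cdot 2390 \cdot 13 = \left(-1\right) 14344780 \cdot 13 = \left(-14344780\right) 13 = -186482140$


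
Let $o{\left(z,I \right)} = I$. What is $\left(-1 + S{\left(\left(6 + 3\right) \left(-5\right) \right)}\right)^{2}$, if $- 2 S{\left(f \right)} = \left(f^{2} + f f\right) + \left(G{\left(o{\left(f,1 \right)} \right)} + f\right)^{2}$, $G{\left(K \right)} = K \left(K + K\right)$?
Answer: $\frac{34821801}{4} \approx 8.7055 \cdot 10^{6}$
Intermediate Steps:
$G{\left(K \right)} = 2 K^{2}$ ($G{\left(K \right)} = K 2 K = 2 K^{2}$)
$S{\left(f \right)} = - f^{2} - \frac{\left(2 + f\right)^{2}}{2}$ ($S{\left(f \right)} = - \frac{\left(f^{2} + f f\right) + \left(2 \cdot 1^{2} + f\right)^{2}}{2} = - \frac{\left(f^{2} + f^{2}\right) + \left(2 \cdot 1 + f\right)^{2}}{2} = - \frac{2 f^{2} + \left(2 + f\right)^{2}}{2} = - \frac{\left(2 + f\right)^{2} + 2 f^{2}}{2} = - f^{2} - \frac{\left(2 + f\right)^{2}}{2}$)
$\left(-1 + S{\left(\left(6 + 3\right) \left(-5\right) \right)}\right)^{2} = \left(-1 - \left(\left(\left(6 + 3\right) \left(-5\right)\right)^{2} + \frac{\left(2 + \left(6 + 3\right) \left(-5\right)\right)^{2}}{2}\right)\right)^{2} = \left(-1 - \left(\left(9 \left(-5\right)\right)^{2} + \frac{\left(2 + 9 \left(-5\right)\right)^{2}}{2}\right)\right)^{2} = \left(-1 - \left(2025 + \frac{\left(2 - 45\right)^{2}}{2}\right)\right)^{2} = \left(-1 - \left(2025 + \frac{\left(-43\right)^{2}}{2}\right)\right)^{2} = \left(-1 - \frac{5899}{2}\right)^{2} = \left(- \frac{5901}{2}\right)^{2} = \frac{34821801}{4}$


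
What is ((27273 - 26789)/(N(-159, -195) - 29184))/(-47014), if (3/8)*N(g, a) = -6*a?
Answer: 11/27849384 ≈ 3.9498e-7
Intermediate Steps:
N(g, a) = -16*a (N(g, a) = 8*(-6*a)/3 = -16*a)
((27273 - 26789)/(N(-159, -195) - 29184))/(-47014) = ((27273 - 26789)/(-16*(-195) - 29184))/(-47014) = (484/(3120 - 29184))*(-1/47014) = (484/(-26064))*(-1/47014) = (484*(-1/26064))*(-1/47014) = -121/6516*(-1/47014) = 11/27849384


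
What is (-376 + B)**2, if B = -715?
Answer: 1190281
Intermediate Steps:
(-376 + B)**2 = (-376 - 715)**2 = (-1091)**2 = 1190281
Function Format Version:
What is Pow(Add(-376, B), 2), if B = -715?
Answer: 1190281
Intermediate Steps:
Pow(Add(-376, B), 2) = Pow(Add(-376, -715), 2) = Pow(-1091, 2) = 1190281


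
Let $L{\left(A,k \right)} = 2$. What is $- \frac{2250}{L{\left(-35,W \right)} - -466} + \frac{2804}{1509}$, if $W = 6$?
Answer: $- \frac{115721}{39234} \approx -2.9495$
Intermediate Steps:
$- \frac{2250}{L{\left(-35,W \right)} - -466} + \frac{2804}{1509} = - \frac{2250}{2 - -466} + \frac{2804}{1509} = - \frac{2250}{2 + 466} + 2804 \cdot \frac{1}{1509} = - \frac{2250}{468} + \frac{2804}{1509} = \left(-2250\right) \frac{1}{468} + \frac{2804}{1509} = - \frac{125}{26} + \frac{2804}{1509} = - \frac{115721}{39234}$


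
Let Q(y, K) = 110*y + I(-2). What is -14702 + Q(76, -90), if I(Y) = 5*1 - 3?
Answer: -6340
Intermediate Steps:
I(Y) = 2 (I(Y) = 5 - 3 = 2)
Q(y, K) = 2 + 110*y (Q(y, K) = 110*y + 2 = 2 + 110*y)
-14702 + Q(76, -90) = -14702 + (2 + 110*76) = -14702 + (2 + 8360) = -14702 + 8362 = -6340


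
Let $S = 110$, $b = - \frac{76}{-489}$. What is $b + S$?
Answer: $\frac{53866}{489} \approx 110.16$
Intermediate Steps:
$b = \frac{76}{489}$ ($b = \left(-76\right) \left(- \frac{1}{489}\right) = \frac{76}{489} \approx 0.15542$)
$b + S = \frac{76}{489} + 110 = \frac{53866}{489}$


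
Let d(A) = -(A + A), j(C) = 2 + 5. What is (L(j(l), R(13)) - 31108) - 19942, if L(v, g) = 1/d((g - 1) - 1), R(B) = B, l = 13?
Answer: -1123101/22 ≈ -51050.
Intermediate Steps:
j(C) = 7
d(A) = -2*A
L(v, g) = 1/(4 - 2*g) (L(v, g) = 1/(-2*((g - 1) - 1)) = 1/(-2*((-1 + g) - 1)) = 1/(-2*(-2 + g)) = 1/(4 - 2*g))
(L(j(l), R(13)) - 31108) - 19942 = (1/(2*(2 - 1*13)) - 31108) - 19942 = (1/(2*(2 - 13)) - 31108) - 19942 = ((½)/(-11) - 31108) - 19942 = ((½)*(-1/11) - 31108) - 19942 = (-1/22 - 31108) - 19942 = -684377/22 - 19942 = -1123101/22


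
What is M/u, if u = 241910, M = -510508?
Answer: -255254/120955 ≈ -2.1103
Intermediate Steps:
M/u = -510508/241910 = -510508*1/241910 = -255254/120955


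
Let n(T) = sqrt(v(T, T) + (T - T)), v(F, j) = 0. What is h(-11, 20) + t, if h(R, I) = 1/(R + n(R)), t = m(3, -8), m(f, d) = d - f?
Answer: -122/11 ≈ -11.091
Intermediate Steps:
t = -11 (t = -8 - 1*3 = -8 - 3 = -11)
n(T) = 0 (n(T) = sqrt(0 + (T - T)) = sqrt(0 + 0) = sqrt(0) = 0)
h(R, I) = 1/R (h(R, I) = 1/(R + 0) = 1/R)
h(-11, 20) + t = 1/(-11) - 11 = -1/11 - 11 = -122/11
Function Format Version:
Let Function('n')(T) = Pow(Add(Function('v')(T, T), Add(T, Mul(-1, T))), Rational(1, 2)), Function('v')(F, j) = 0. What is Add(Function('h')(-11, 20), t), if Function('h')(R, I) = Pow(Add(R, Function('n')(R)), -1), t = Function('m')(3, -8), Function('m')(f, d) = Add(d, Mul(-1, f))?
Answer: Rational(-122, 11) ≈ -11.091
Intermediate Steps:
t = -11 (t = Add(-8, Mul(-1, 3)) = Add(-8, -3) = -11)
Function('n')(T) = 0 (Function('n')(T) = Pow(Add(0, Add(T, Mul(-1, T))), Rational(1, 2)) = Pow(Add(0, 0), Rational(1, 2)) = Pow(0, Rational(1, 2)) = 0)
Function('h')(R, I) = Pow(R, -1) (Function('h')(R, I) = Pow(Add(R, 0), -1) = Pow(R, -1))
Add(Function('h')(-11, 20), t) = Add(Pow(-11, -1), -11) = Add(Rational(-1, 11), -11) = Rational(-122, 11)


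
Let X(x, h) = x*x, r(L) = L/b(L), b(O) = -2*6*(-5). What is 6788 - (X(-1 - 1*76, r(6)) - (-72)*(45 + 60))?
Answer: -6701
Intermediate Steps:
b(O) = 60 (b(O) = -12*(-5) = 60)
r(L) = L/60
X(x, h) = x**2
6788 - (X(-1 - 1*76, r(6)) - (-72)*(45 + 60)) = 6788 - ((-1 - 1*76)**2 - (-72)*(45 + 60)) = 6788 - ((-1 - 76)**2 - (-72)*105) = 6788 - ((-77)**2 - 1*(-7560)) = 6788 - (5929 + 7560) = 6788 - 1*13489 = 6788 - 13489 = -6701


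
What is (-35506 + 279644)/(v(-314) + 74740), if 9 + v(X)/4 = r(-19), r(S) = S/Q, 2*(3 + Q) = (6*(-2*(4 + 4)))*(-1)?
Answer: 5493105/1680802 ≈ 3.2681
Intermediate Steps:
Q = 45 (Q = -3 + ((6*(-2*(4 + 4)))*(-1))/2 = -3 + ((6*(-2*8))*(-1))/2 = -3 + ((6*(-16))*(-1))/2 = -3 + (-96*(-1))/2 = -3 + (½)*96 = -3 + 48 = 45)
r(S) = S/45
v(X) = -1696/45 (v(X) = -36 + 4*((1/45)*(-19)) = -36 + 4*(-19/45) = -36 - 76/45 = -1696/45)
(-35506 + 279644)/(v(-314) + 74740) = (-35506 + 279644)/(-1696/45 + 74740) = 244138/(3361604/45) = 244138*(45/3361604) = 5493105/1680802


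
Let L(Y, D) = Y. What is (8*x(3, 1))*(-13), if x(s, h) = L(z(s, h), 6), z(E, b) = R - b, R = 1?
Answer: 0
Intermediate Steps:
z(E, b) = 1 - b
x(s, h) = 1 - h
(8*x(3, 1))*(-13) = (8*(1 - 1*1))*(-13) = (8*(1 - 1))*(-13) = (8*0)*(-13) = 0*(-13) = 0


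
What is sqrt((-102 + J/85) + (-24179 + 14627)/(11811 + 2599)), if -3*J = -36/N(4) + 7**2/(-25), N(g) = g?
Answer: 4*I*sqrt(21650099885205)/1837275 ≈ 10.13*I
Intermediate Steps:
J = 274/75 (J = -(-36/4 + 7**2/(-25))/3 = -(-36*1/4 + 49*(-1/25))/3 = -(-9 - 49/25)/3 = -1/3*(-274/25) = 274/75 ≈ 3.6533)
sqrt((-102 + J/85) + (-24179 + 14627)/(11811 + 2599)) = sqrt((-102 + (274/75)/85) + (-24179 + 14627)/(11811 + 2599)) = sqrt((-102 + (1/85)*(274/75)) - 9552/14410) = sqrt((-102 + 274/6375) - 9552*1/14410) = sqrt(-649976/6375 - 4776/7205) = sqrt(-942704816/9186375) = 4*I*sqrt(21650099885205)/1837275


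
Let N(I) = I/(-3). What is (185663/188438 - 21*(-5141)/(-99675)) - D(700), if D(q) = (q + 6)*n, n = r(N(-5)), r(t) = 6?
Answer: -26521584066931/6260852550 ≈ -4236.1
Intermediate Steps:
N(I) = -I/3 (N(I) = I*(-⅓) = -I/3)
n = 6
D(q) = 36 + 6*q (D(q) = (q + 6)*6 = (6 + q)*6 = 36 + 6*q)
(185663/188438 - 21*(-5141)/(-99675)) - D(700) = (185663/188438 - 21*(-5141)/(-99675)) - (36 + 6*700) = (185663*(1/188438) + 107961*(-1/99675)) - (36 + 4200) = (185663/188438 - 35987/33225) - 1*4236 = -612665131/6260852550 - 4236 = -26521584066931/6260852550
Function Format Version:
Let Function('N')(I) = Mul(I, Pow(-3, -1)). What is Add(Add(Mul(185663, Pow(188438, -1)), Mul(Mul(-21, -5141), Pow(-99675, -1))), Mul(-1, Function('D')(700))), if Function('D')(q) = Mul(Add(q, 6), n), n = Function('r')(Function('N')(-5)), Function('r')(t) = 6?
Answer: Rational(-26521584066931, 6260852550) ≈ -4236.1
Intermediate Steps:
Function('N')(I) = Mul(Rational(-1, 3), I) (Function('N')(I) = Mul(I, Rational(-1, 3)) = Mul(Rational(-1, 3), I))
n = 6
Function('D')(q) = Add(36, Mul(6, q)) (Function('D')(q) = Mul(Add(q, 6), 6) = Mul(Add(6, q), 6) = Add(36, Mul(6, q)))
Add(Add(Mul(185663, Pow(188438, -1)), Mul(Mul(-21, -5141), Pow(-99675, -1))), Mul(-1, Function('D')(700))) = Add(Add(Mul(185663, Pow(188438, -1)), Mul(Mul(-21, -5141), Pow(-99675, -1))), Mul(-1, Add(36, Mul(6, 700)))) = Add(Add(Mul(185663, Rational(1, 188438)), Mul(107961, Rational(-1, 99675))), Mul(-1, Add(36, 4200))) = Add(Add(Rational(185663, 188438), Rational(-35987, 33225)), Mul(-1, 4236)) = Add(Rational(-612665131, 6260852550), -4236) = Rational(-26521584066931, 6260852550)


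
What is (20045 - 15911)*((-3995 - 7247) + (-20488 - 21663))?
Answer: -220726662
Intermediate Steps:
(20045 - 15911)*((-3995 - 7247) + (-20488 - 21663)) = 4134*(-11242 - 42151) = 4134*(-53393) = -220726662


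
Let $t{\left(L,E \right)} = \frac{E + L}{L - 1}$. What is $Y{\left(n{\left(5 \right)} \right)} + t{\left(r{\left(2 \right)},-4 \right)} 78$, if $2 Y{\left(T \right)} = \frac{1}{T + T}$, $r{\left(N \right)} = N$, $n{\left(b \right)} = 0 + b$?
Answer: $- \frac{3119}{20} \approx -155.95$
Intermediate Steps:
$n{\left(b \right)} = b$
$Y{\left(T \right)} = \frac{1}{4 T}$ ($Y{\left(T \right)} = \frac{1}{2 \left(T + T\right)} = \frac{1}{2 \cdot 2 T} = \frac{\frac{1}{2} \frac{1}{T}}{2} = \frac{1}{4 T}$)
$t{\left(L,E \right)} = \frac{E + L}{-1 + L}$
$Y{\left(n{\left(5 \right)} \right)} + t{\left(r{\left(2 \right)},-4 \right)} 78 = \frac{1}{4 \cdot 5} + \frac{-4 + 2}{-1 + 2} \cdot 78 = \frac{1}{4} \cdot \frac{1}{5} + 1^{-1} \left(-2\right) 78 = \frac{1}{20} + 1 \left(-2\right) 78 = \frac{1}{20} - 156 = - \frac{3119}{20}$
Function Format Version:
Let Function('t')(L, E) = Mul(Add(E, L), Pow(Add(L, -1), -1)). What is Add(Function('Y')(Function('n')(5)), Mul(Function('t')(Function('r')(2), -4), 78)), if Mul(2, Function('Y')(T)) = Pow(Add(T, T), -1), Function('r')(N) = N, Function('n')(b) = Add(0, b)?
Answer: Rational(-3119, 20) ≈ -155.95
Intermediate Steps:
Function('n')(b) = b
Function('Y')(T) = Mul(Rational(1, 4), Pow(T, -1)) (Function('Y')(T) = Mul(Rational(1, 2), Pow(Add(T, T), -1)) = Mul(Rational(1, 2), Pow(Mul(2, T), -1)) = Mul(Rational(1, 2), Mul(Rational(1, 2), Pow(T, -1))) = Mul(Rational(1, 4), Pow(T, -1)))
Function('t')(L, E) = Mul(Pow(Add(-1, L), -1), Add(E, L)) (Function('t')(L, E) = Mul(Add(E, L), Pow(Add(-1, L), -1)) = Mul(Pow(Add(-1, L), -1), Add(E, L)))
Add(Function('Y')(Function('n')(5)), Mul(Function('t')(Function('r')(2), -4), 78)) = Add(Mul(Rational(1, 4), Pow(5, -1)), Mul(Mul(Pow(Add(-1, 2), -1), Add(-4, 2)), 78)) = Add(Mul(Rational(1, 4), Rational(1, 5)), Mul(Mul(Pow(1, -1), -2), 78)) = Add(Rational(1, 20), Mul(Mul(1, -2), 78)) = Add(Rational(1, 20), Mul(-2, 78)) = Add(Rational(1, 20), -156) = Rational(-3119, 20)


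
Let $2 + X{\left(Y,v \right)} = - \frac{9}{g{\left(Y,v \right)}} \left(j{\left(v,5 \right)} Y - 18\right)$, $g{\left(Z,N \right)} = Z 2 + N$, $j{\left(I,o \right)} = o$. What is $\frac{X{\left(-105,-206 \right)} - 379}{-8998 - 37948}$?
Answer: $\frac{163383}{19529536} \approx 0.0083659$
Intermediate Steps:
$g{\left(Z,N \right)} = N + 2 Z$ ($g{\left(Z,N \right)} = 2 Z + N = N + 2 Z$)
$X{\left(Y,v \right)} = -2 - \frac{9 \left(-18 + 5 Y\right)}{v + 2 Y}$ ($X{\left(Y,v \right)} = -2 + - \frac{9}{v + 2 Y} \left(5 Y - 18\right) = -2 + - \frac{9}{v + 2 Y} \left(-18 + 5 Y\right) = -2 - \frac{9 \left(-18 + 5 Y\right)}{v + 2 Y}$)
$\frac{X{\left(-105,-206 \right)} - 379}{-8998 - 37948} = \frac{\frac{162 - -5145 - -412}{-206 + 2 \left(-105\right)} - 379}{-8998 - 37948} = \frac{\frac{162 + 5145 + 412}{-206 - 210} - 379}{-46946} = \left(\frac{1}{-416} \cdot 5719 - 379\right) \left(- \frac{1}{46946}\right) = \left(\left(- \frac{1}{416}\right) 5719 - 379\right) \left(- \frac{1}{46946}\right) = \left(- \frac{5719}{416} - 379\right) \left(- \frac{1}{46946}\right) = \left(- \frac{163383}{416}\right) \left(- \frac{1}{46946}\right) = \frac{163383}{19529536}$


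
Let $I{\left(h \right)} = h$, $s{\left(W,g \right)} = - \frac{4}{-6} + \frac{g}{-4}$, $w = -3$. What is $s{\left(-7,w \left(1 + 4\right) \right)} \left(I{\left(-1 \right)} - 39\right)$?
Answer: $- \frac{530}{3} \approx -176.67$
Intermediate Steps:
$s{\left(W,g \right)} = \frac{2}{3} - \frac{g}{4}$ ($s{\left(W,g \right)} = \left(-4\right) \left(- \frac{1}{6}\right) + g \left(- \frac{1}{4}\right) = \frac{2}{3} - \frac{g}{4}$)
$s{\left(-7,w \left(1 + 4\right) \right)} \left(I{\left(-1 \right)} - 39\right) = \left(\frac{2}{3} - \frac{\left(-3\right) \left(1 + 4\right)}{4}\right) \left(-1 - 39\right) = \left(\frac{2}{3} - \frac{\left(-3\right) 5}{4}\right) \left(-40\right) = \left(\frac{2}{3} - - \frac{15}{4}\right) \left(-40\right) = \left(\frac{2}{3} + \frac{15}{4}\right) \left(-40\right) = \frac{53}{12} \left(-40\right) = - \frac{530}{3}$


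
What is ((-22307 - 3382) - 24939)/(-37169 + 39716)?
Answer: -16876/849 ≈ -19.878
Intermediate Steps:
((-22307 - 3382) - 24939)/(-37169 + 39716) = (-25689 - 24939)/2547 = -50628*1/2547 = -16876/849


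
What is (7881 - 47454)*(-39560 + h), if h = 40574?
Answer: -40127022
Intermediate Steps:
(7881 - 47454)*(-39560 + h) = (7881 - 47454)*(-39560 + 40574) = -39573*1014 = -40127022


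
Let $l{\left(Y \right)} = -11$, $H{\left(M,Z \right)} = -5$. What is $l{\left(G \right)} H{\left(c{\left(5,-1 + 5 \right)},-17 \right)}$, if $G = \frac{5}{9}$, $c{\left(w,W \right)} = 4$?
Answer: $55$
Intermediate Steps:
$G = \frac{5}{9}$ ($G = 5 \cdot \frac{1}{9} = \frac{5}{9} \approx 0.55556$)
$l{\left(G \right)} H{\left(c{\left(5,-1 + 5 \right)},-17 \right)} = \left(-11\right) \left(-5\right) = 55$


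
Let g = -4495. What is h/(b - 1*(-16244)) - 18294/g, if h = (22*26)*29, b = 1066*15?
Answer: 332125928/72445915 ≈ 4.5845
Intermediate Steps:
b = 15990
h = 16588 (h = 572*29 = 16588)
h/(b - 1*(-16244)) - 18294/g = 16588/(15990 - 1*(-16244)) - 18294/(-4495) = 16588/(15990 + 16244) - 18294*(-1/4495) = 16588/32234 + 18294/4495 = 16588*(1/32234) + 18294/4495 = 8294/16117 + 18294/4495 = 332125928/72445915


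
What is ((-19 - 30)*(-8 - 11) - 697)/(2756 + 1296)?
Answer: 117/2026 ≈ 0.057749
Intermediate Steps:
((-19 - 30)*(-8 - 11) - 697)/(2756 + 1296) = (-49*(-19) - 697)/4052 = (931 - 697)*(1/4052) = 234*(1/4052) = 117/2026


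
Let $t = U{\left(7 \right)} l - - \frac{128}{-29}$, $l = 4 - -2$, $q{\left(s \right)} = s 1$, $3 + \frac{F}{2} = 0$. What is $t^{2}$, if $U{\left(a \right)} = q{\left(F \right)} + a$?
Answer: $\frac{2116}{841} \approx 2.5161$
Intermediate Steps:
$F = -6$ ($F = -6 + 2 \cdot 0 = -6 + 0 = -6$)
$q{\left(s \right)} = s$
$U{\left(a \right)} = -6 + a$
$l = 6$ ($l = 4 + 2 = 6$)
$t = \frac{46}{29}$ ($t = \left(-6 + 7\right) 6 - - \frac{128}{-29} = 1 \cdot 6 - \left(-128\right) \left(- \frac{1}{29}\right) = 6 - \frac{128}{29} = \frac{46}{29} \approx 1.5862$)
$t^{2} = \left(\frac{46}{29}\right)^{2} = \frac{2116}{841}$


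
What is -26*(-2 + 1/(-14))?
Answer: 377/7 ≈ 53.857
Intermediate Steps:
-26*(-2 + 1/(-14)) = -26*(-2 - 1/14) = -26*(-29/14) = 377/7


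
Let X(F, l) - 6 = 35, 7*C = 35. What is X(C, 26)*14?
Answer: 574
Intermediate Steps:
C = 5 (C = (⅐)*35 = 5)
X(F, l) = 41 (X(F, l) = 6 + 35 = 41)
X(C, 26)*14 = 41*14 = 574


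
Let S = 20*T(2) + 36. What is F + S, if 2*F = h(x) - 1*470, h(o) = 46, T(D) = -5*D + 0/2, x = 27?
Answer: -376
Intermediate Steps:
T(D) = -5*D (T(D) = -5*D + 0*(1/2) = -5*D + 0 = -5*D)
F = -212 (F = (46 - 1*470)/2 = (46 - 470)/2 = (1/2)*(-424) = -212)
S = -164 (S = 20*(-5*2) + 36 = 20*(-10) + 36 = -200 + 36 = -164)
F + S = -212 - 164 = -376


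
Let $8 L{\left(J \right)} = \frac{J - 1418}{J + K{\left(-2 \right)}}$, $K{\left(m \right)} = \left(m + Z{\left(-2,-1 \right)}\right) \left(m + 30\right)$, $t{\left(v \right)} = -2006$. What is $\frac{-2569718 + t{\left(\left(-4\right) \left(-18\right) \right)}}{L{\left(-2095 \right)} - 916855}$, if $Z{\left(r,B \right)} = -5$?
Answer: $\frac{47134557472}{16804114927} \approx 2.8049$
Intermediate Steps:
$K{\left(m \right)} = \left(-5 + m\right) \left(30 + m\right)$ ($K{\left(m \right)} = \left(m - 5\right) \left(m + 30\right) = \left(-5 + m\right) \left(30 + m\right)$)
$L{\left(J \right)} = \frac{-1418 + J}{8 \left(-196 + J\right)}$ ($L{\left(J \right)} = \frac{\left(J - 1418\right) \frac{1}{J + \left(-150 + \left(-2\right)^{2} + 25 \left(-2\right)\right)}}{8} = \frac{\left(-1418 + J\right) \frac{1}{J - 196}}{8} = \frac{\left(-1418 + J\right) \frac{1}{-196 + J}}{8} = \frac{\frac{1}{-196 + J} \left(-1418 + J\right)}{8} = \frac{-1418 + J}{8 \left(-196 + J\right)}$)
$\frac{-2569718 + t{\left(\left(-4\right) \left(-18\right) \right)}}{L{\left(-2095 \right)} - 916855} = \frac{-2569718 - 2006}{\frac{-1418 - 2095}{8 \left(-196 - 2095\right)} - 916855} = - \frac{2571724}{\frac{1}{8} \frac{1}{-2291} \left(-3513\right) - 916855} = - \frac{2571724}{\frac{1}{8} \left(- \frac{1}{2291}\right) \left(-3513\right) - 916855} = - \frac{2571724}{\frac{3513}{18328} - 916855} = - \frac{2571724}{- \frac{16804114927}{18328}} = \left(-2571724\right) \left(- \frac{18328}{16804114927}\right) = \frac{47134557472}{16804114927}$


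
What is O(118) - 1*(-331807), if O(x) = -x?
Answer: 331689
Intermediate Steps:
O(118) - 1*(-331807) = -1*118 - 1*(-331807) = -118 + 331807 = 331689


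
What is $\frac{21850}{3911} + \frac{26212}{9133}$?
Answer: $\frac{302071182}{35719163} \approx 8.4568$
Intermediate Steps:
$\frac{21850}{3911} + \frac{26212}{9133} = \frac{302071182}{35719163}$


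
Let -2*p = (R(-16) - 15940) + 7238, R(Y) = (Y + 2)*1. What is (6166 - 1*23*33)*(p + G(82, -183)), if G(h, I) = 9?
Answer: 23612369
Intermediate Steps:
R(Y) = 2 + Y (R(Y) = (2 + Y)*1 = 2 + Y)
p = 4358 (p = -(((2 - 16) - 15940) + 7238)/2 = -((-14 - 15940) + 7238)/2 = -(-15954 + 7238)/2 = -½*(-8716) = 4358)
(6166 - 1*23*33)*(p + G(82, -183)) = (6166 - 1*23*33)*(4358 + 9) = (6166 - 23*33)*4367 = (6166 - 759)*4367 = 5407*4367 = 23612369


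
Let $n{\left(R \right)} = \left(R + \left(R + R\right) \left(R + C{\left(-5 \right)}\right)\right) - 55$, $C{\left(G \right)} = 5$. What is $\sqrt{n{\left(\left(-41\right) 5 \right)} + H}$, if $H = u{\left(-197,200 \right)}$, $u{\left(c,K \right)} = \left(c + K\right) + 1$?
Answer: $4 \sqrt{5109} \approx 285.91$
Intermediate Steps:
$u{\left(c,K \right)} = 1 + K + c$ ($u{\left(c,K \right)} = \left(K + c\right) + 1 = 1 + K + c$)
$H = 4$ ($H = 1 + 200 - 197 = 4$)
$n{\left(R \right)} = -55 + R + 2 R \left(5 + R\right)$ ($n{\left(R \right)} = \left(R + \left(R + R\right) \left(R + 5\right)\right) - 55 = \left(R + 2 R \left(5 + R\right)\right) - 55 = -55 + R + 2 R \left(5 + R\right)$)
$\sqrt{n{\left(\left(-41\right) 5 \right)} + H} = \sqrt{\left(-55 + 2 \left(\left(-41\right) 5\right)^{2} + 11 \left(\left(-41\right) 5\right)\right) + 4} = \sqrt{\left(-55 + 2 \left(-205\right)^{2} + 11 \left(-205\right)\right) + 4} = \sqrt{\left(-55 + 2 \cdot 42025 - 2255\right) + 4} = \sqrt{\left(-55 + 84050 - 2255\right) + 4} = \sqrt{81740 + 4} = \sqrt{81744} = 4 \sqrt{5109}$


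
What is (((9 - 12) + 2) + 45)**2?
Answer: 1936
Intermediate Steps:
(((9 - 12) + 2) + 45)**2 = ((-3 + 2) + 45)**2 = (-1 + 45)**2 = 44**2 = 1936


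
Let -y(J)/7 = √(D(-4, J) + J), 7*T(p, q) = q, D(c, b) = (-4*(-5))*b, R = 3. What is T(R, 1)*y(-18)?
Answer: -3*I*√42 ≈ -19.442*I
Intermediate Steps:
D(c, b) = 20*b
T(p, q) = q/7
y(J) = -7*√21*√J (y(J) = -7*√(20*J + J) = -7*√21*√J)
T(R, 1)*y(-18) = ((⅐)*1)*(-7*√21*√(-18)) = (-7*√21*3*I*√2)/7 = (-21*I*√42)/7 = -3*I*√42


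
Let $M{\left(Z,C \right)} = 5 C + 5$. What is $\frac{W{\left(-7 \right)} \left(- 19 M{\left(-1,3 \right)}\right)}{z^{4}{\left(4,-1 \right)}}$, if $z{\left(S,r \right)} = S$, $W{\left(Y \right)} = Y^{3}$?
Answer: $\frac{32585}{64} \approx 509.14$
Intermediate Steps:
$M{\left(Z,C \right)} = 5 + 5 C$
$\frac{W{\left(-7 \right)} \left(- 19 M{\left(-1,3 \right)}\right)}{z^{4}{\left(4,-1 \right)}} = \frac{\left(-7\right)^{3} \left(- 19 \left(5 + 5 \cdot 3\right)\right)}{4^{4}} = \frac{\left(-343\right) \left(- 19 \left(5 + 15\right)\right)}{256} = - 343 \left(\left(-19\right) 20\right) \frac{1}{256} = \left(-343\right) \left(-380\right) \frac{1}{256} = 130340 \cdot \frac{1}{256} = \frac{32585}{64}$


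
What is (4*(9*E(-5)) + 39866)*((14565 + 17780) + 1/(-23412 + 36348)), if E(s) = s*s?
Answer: 775322848613/588 ≈ 1.3186e+9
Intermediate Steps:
E(s) = s²
(4*(9*E(-5)) + 39866)*((14565 + 17780) + 1/(-23412 + 36348)) = (4*(9*(-5)²) + 39866)*((14565 + 17780) + 1/(-23412 + 36348)) = (4*(9*25) + 39866)*(32345 + 1/12936) = (4*225 + 39866)*(32345 + 1/12936) = (900 + 39866)*(418414921/12936) = 40766*(418414921/12936) = 775322848613/588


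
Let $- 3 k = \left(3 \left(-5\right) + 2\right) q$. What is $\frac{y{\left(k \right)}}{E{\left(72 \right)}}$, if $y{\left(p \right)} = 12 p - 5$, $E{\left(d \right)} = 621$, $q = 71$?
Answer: $\frac{1229}{207} \approx 5.9372$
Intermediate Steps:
$k = \frac{923}{3}$ ($k = - \frac{\left(3 \left(-5\right) + 2\right) 71}{3} = - \frac{\left(-15 + 2\right) 71}{3} = - \frac{\left(-13\right) 71}{3} = \left(- \frac{1}{3}\right) \left(-923\right) = \frac{923}{3} \approx 307.67$)
$y{\left(p \right)} = -5 + 12 p$
$\frac{y{\left(k \right)}}{E{\left(72 \right)}} = \frac{-5 + 12 \cdot \frac{923}{3}}{621} = \left(-5 + 3692\right) \frac{1}{621} = 3687 \cdot \frac{1}{621} = \frac{1229}{207}$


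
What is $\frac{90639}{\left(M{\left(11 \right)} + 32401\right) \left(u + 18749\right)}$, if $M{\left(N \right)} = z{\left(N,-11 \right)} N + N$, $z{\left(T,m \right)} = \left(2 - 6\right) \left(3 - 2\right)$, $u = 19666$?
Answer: $\frac{30213}{414472240} \approx 7.2895 \cdot 10^{-5}$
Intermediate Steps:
$z{\left(T,m \right)} = -4$ ($z{\left(T,m \right)} = \left(-4\right) 1 = -4$)
$M{\left(N \right)} = - 3 N$ ($M{\left(N \right)} = - 4 N + N = - 3 N$)
$\frac{90639}{\left(M{\left(11 \right)} + 32401\right) \left(u + 18749\right)} = \frac{90639}{\left(\left(-3\right) 11 + 32401\right) \left(19666 + 18749\right)} = \frac{90639}{\left(-33 + 32401\right) 38415} = \frac{90639}{32368 \cdot 38415} = \frac{90639}{1243416720} = 90639 \cdot \frac{1}{1243416720} = \frac{30213}{414472240}$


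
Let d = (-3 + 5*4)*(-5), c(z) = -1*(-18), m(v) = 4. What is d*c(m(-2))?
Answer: -1530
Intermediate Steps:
c(z) = 18
d = -85 (d = (-3 + 20)*(-5) = 17*(-5) = -85)
d*c(m(-2)) = -85*18 = -1530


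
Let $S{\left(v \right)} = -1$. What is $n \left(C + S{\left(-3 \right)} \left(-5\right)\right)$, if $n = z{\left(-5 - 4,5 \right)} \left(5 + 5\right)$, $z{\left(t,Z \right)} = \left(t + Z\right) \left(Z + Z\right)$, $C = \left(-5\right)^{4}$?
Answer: $-252000$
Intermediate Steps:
$C = 625$
$z{\left(t,Z \right)} = 2 Z \left(Z + t\right)$ ($z{\left(t,Z \right)} = \left(Z + t\right) 2 Z = 2 Z \left(Z + t\right)$)
$n = -400$ ($n = 2 \cdot 5 \left(5 - 9\right) \left(5 + 5\right) = 2 \cdot 5 \left(5 - 9\right) 10 = 2 \cdot 5 \left(-4\right) 10 = \left(-40\right) 10 = -400$)
$n \left(C + S{\left(-3 \right)} \left(-5\right)\right) = - 400 \left(625 - -5\right) = - 400 \left(625 + 5\right) = \left(-400\right) 630 = -252000$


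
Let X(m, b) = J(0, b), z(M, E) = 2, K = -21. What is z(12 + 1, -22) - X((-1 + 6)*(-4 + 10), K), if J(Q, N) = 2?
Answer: 0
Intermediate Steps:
X(m, b) = 2
z(12 + 1, -22) - X((-1 + 6)*(-4 + 10), K) = 2 - 1*2 = 2 - 2 = 0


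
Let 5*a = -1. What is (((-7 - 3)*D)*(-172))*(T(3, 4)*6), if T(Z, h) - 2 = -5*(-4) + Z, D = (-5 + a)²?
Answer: 6976320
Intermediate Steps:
a = -⅕ (a = (⅕)*(-1) = -⅕ ≈ -0.20000)
D = 676/25 (D = (-5 - ⅕)² = (-26/5)² = 676/25 ≈ 27.040)
T(Z, h) = 22 + Z (T(Z, h) = 2 + (-5*(-4) + Z) = 2 + (20 + Z) = 22 + Z)
(((-7 - 3)*D)*(-172))*(T(3, 4)*6) = (((-7 - 3)*(676/25))*(-172))*((22 + 3)*6) = (-10*676/25*(-172))*(25*6) = -1352/5*(-172)*150 = (232544/5)*150 = 6976320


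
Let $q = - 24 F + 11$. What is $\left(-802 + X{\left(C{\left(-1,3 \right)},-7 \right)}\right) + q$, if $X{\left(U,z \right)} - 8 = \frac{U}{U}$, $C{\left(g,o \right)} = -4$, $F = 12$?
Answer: $-1070$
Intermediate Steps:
$X{\left(U,z \right)} = 9$ ($X{\left(U,z \right)} = 8 + \frac{U}{U} = 8 + 1 = 9$)
$q = -277$ ($q = \left(-24\right) 12 + 11 = -288 + 11 = -277$)
$\left(-802 + X{\left(C{\left(-1,3 \right)},-7 \right)}\right) + q = \left(-802 + 9\right) - 277 = -793 - 277 = -1070$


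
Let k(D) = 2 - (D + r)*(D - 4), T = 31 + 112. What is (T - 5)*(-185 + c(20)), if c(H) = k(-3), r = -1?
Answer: -29118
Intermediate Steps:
T = 143
k(D) = 2 - (-1 + D)*(-4 + D) (k(D) = 2 - (D - 1)*(D - 4) = 2 - (-1 + D)*(-4 + D))
c(H) = -26 (c(H) = -2 - 1*(-3)² + 5*(-3) = -2 - 1*9 - 15 = -2 - 9 - 15 = -26)
(T - 5)*(-185 + c(20)) = (143 - 5)*(-185 - 26) = 138*(-211) = -29118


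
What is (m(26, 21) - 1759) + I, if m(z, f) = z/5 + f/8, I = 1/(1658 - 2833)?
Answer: -16461053/9400 ≈ -1751.2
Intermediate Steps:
I = -1/1175 (I = 1/(-1175) = -1/1175 ≈ -0.00085106)
m(z, f) = z/5 + f/8 (m(z, f) = z*(1/5) + f*(1/8) = z/5 + f/8)
(m(26, 21) - 1759) + I = (((1/5)*26 + (1/8)*21) - 1759) - 1/1175 = ((26/5 + 21/8) - 1759) - 1/1175 = (313/40 - 1759) - 1/1175 = -70047/40 - 1/1175 = -16461053/9400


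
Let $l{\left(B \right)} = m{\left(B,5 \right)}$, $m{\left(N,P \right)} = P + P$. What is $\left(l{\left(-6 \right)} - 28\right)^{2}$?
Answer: $324$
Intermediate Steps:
$m{\left(N,P \right)} = 2 P$
$l{\left(B \right)} = 10$ ($l{\left(B \right)} = 2 \cdot 5 = 10$)
$\left(l{\left(-6 \right)} - 28\right)^{2} = \left(10 - 28\right)^{2} = \left(-18\right)^{2} = 324$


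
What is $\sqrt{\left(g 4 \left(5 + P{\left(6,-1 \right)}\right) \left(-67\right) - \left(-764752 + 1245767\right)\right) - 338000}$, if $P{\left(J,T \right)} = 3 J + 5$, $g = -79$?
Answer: $i \sqrt{226199} \approx 475.6 i$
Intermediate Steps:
$P{\left(J,T \right)} = 5 + 3 J$
$\sqrt{\left(g 4 \left(5 + P{\left(6,-1 \right)}\right) \left(-67\right) - \left(-764752 + 1245767\right)\right) - 338000} = \sqrt{\left(- 79 \cdot 4 \left(5 + \left(5 + 3 \cdot 6\right)\right) \left(-67\right) - \left(-764752 + 1245767\right)\right) - 338000} = \sqrt{\left(- 79 \cdot 4 \left(5 + \left(5 + 18\right)\right) \left(-67\right) - 481015\right) - 338000} = \sqrt{\left(- 79 \cdot 4 \left(5 + 23\right) \left(-67\right) - 481015\right) - 338000} = \sqrt{\left(- 79 \cdot 4 \cdot 28 \left(-67\right) - 481015\right) - 338000} = \sqrt{\left(\left(-79\right) 112 \left(-67\right) - 481015\right) - 338000} = \sqrt{\left(\left(-8848\right) \left(-67\right) - 481015\right) - 338000} = \sqrt{\left(592816 - 481015\right) - 338000} = \sqrt{111801 - 338000} = \sqrt{-226199} = i \sqrt{226199}$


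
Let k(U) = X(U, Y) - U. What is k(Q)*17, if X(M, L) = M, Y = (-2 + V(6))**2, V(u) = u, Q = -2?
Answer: 0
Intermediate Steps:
Y = 16 (Y = (-2 + 6)**2 = 4**2 = 16)
k(U) = 0 (k(U) = U - U = 0)
k(Q)*17 = 0*17 = 0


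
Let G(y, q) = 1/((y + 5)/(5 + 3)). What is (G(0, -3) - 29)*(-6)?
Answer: 822/5 ≈ 164.40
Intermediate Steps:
G(y, q) = 1/(5/8 + y/8) (G(y, q) = 1/((5 + y)/8) = 1/((5 + y)*(1/8)) = 1/(5/8 + y/8))
(G(0, -3) - 29)*(-6) = (8/(5 + 0) - 29)*(-6) = (8/5 - 29)*(-6) = -137/5*(-6) = 822/5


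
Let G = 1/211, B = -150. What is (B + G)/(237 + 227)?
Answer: -31649/97904 ≈ -0.32327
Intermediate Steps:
G = 1/211 ≈ 0.0047393
(B + G)/(237 + 227) = (-150 + 1/211)/(237 + 227) = -31649/211/464 = -31649/211*1/464 = -31649/97904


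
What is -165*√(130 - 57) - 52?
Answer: -52 - 165*√73 ≈ -1461.8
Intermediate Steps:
-165*√(130 - 57) - 52 = -165*√73 - 52 = -52 - 165*√73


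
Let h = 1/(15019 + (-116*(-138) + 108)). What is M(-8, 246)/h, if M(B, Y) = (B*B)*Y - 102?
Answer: 487013670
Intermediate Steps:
h = 1/31135 (h = 1/(15019 + (16008 + 108)) = 1/(15019 + 16116) = 1/31135 ≈ 3.2118e-5)
M(B, Y) = -102 + Y*B² (M(B, Y) = B²*Y - 102 = Y*B² - 102 = -102 + Y*B²)
M(-8, 246)/h = (-102 + 246*(-8)²)/(1/31135) = (-102 + 246*64)*31135 = (-102 + 15744)*31135 = 15642*31135 = 487013670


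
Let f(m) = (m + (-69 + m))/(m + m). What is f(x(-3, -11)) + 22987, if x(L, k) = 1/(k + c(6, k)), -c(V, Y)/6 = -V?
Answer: 44251/2 ≈ 22126.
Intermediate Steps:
c(V, Y) = 6*V (c(V, Y) = -(-6)*V = 6*V)
x(L, k) = 1/(36 + k) (x(L, k) = 1/(k + 6*6) = 1/(k + 36) = 1/(36 + k))
f(m) = (-69 + 2*m)/(2*m) (f(m) = (-69 + 2*m)/((2*m)) = (-69 + 2*m)*(1/(2*m)) = (-69 + 2*m)/(2*m))
f(x(-3, -11)) + 22987 = (-69/2 + 1/(36 - 11))/(1/(36 - 11)) + 22987 = (-69/2 + 1/25)/(1/25) + 22987 = 25*(-1723/50) + 22987 = -1723/2 + 22987 = 44251/2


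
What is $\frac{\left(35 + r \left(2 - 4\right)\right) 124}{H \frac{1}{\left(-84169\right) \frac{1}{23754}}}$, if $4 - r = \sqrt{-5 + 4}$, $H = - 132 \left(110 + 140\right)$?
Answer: $\frac{7827717}{21774500} + \frac{2609239 i}{97985250} \approx 0.35949 + 0.026629 i$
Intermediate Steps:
$H = -33000$ ($H = \left(-132\right) 250 = -33000$)
$r = 4 - i$ ($r = 4 - \sqrt{-5 + 4} = 4 - \sqrt{-1} = 4 - i \approx 4.0 - 1.0 i$)
$\frac{\left(35 + r \left(2 - 4\right)\right) 124}{H \frac{1}{\left(-84169\right) \frac{1}{23754}}} = \frac{\left(35 + \left(4 - i\right) \left(2 - 4\right)\right) 124}{\left(-33000\right) \frac{1}{\left(-84169\right) \frac{1}{23754}}} = \frac{\left(35 + \left(4 - i\right) \left(-2\right)\right) 124}{\left(-33000\right) \frac{1}{\left(-84169\right) \frac{1}{23754}}} = \frac{\left(35 - \left(8 - 2 i\right)\right) 124}{\left(-33000\right) \frac{1}{- \frac{84169}{23754}}} = \frac{\left(27 + 2 i\right) 124}{\left(-33000\right) \left(- \frac{23754}{84169}\right)} = \frac{3348 + 248 i}{\frac{783882000}{84169}} = \left(3348 + 248 i\right) \frac{84169}{783882000} = \frac{7827717}{21774500} + \frac{2609239 i}{97985250}$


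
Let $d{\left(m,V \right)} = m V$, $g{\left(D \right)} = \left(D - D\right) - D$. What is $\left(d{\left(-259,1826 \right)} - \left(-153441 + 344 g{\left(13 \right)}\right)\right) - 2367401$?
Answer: $-2682422$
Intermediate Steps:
$g{\left(D \right)} = - D$ ($g{\left(D \right)} = 0 - D = - D$)
$d{\left(m,V \right)} = V m$
$\left(d{\left(-259,1826 \right)} - \left(-153441 + 344 g{\left(13 \right)}\right)\right) - 2367401 = \left(1826 \left(-259\right) - \left(-153441 + 344 \left(\left(-1\right) 13\right)\right)\right) - 2367401 = \left(-472934 + \left(\left(-344\right) \left(-13\right) + 153441\right)\right) - 2367401 = \left(-472934 + \left(4472 + 153441\right)\right) - 2367401 = \left(-472934 + 157913\right) - 2367401 = -315021 - 2367401 = -2682422$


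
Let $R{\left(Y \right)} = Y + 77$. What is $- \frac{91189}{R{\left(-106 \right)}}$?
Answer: $\frac{91189}{29} \approx 3144.4$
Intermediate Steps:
$R{\left(Y \right)} = 77 + Y$
$- \frac{91189}{R{\left(-106 \right)}} = - \frac{91189}{77 - 106} = - \frac{91189}{-29} = \left(-91189\right) \left(- \frac{1}{29}\right) = \frac{91189}{29}$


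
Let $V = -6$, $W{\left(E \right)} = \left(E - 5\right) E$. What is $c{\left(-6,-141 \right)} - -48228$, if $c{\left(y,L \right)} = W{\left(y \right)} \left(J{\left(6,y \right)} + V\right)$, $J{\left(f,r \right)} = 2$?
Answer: $47964$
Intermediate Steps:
$W{\left(E \right)} = E \left(-5 + E\right)$ ($W{\left(E \right)} = \left(-5 + E\right) E = E \left(-5 + E\right)$)
$c{\left(y,L \right)} = - 4 y \left(-5 + y\right)$ ($c{\left(y,L \right)} = y \left(-5 + y\right) \left(2 - 6\right) = y \left(-5 + y\right) \left(-4\right) = - 4 y \left(-5 + y\right)$)
$c{\left(-6,-141 \right)} - -48228 = 4 \left(-6\right) \left(5 - -6\right) - -48228 = 4 \left(-6\right) \left(5 + 6\right) + 48228 = 4 \left(-6\right) 11 + 48228 = -264 + 48228 = 47964$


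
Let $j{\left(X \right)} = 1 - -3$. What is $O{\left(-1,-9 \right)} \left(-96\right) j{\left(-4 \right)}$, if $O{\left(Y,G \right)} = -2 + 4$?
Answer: $-768$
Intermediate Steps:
$O{\left(Y,G \right)} = 2$
$j{\left(X \right)} = 4$ ($j{\left(X \right)} = 1 + 3 = 4$)
$O{\left(-1,-9 \right)} \left(-96\right) j{\left(-4 \right)} = 2 \left(-96\right) 4 = \left(-192\right) 4 = -768$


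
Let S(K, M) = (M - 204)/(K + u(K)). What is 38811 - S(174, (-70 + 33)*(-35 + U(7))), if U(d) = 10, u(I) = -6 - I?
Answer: 233587/6 ≈ 38931.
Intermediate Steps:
S(K, M) = 34 - M/6 (S(K, M) = (M - 204)/(K + (-6 - K)) = (-204 + M)/(-6) = (-204 + M)*(-⅙) = 34 - M/6)
38811 - S(174, (-70 + 33)*(-35 + U(7))) = 38811 - (34 - (-70 + 33)*(-35 + 10)/6) = 38811 - (34 - (-37)*(-25)/6) = 38811 - (34 - ⅙*925) = 38811 - (34 - 925/6) = 38811 - 1*(-721/6) = 38811 + 721/6 = 233587/6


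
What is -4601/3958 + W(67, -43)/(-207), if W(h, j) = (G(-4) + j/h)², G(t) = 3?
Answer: -4374162535/3677864634 ≈ -1.1893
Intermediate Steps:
W(h, j) = (3 + j/h)²
-4601/3958 + W(67, -43)/(-207) = -4601/3958 + ((-43 + 3*67)²/67²)/(-207) = -4601*1/3958 + ((-43 + 201)²/4489)*(-1/207) = -4601/3958 + ((1/4489)*158²)*(-1/207) = -4601/3958 + ((1/4489)*24964)*(-1/207) = -4601/3958 + (24964/4489)*(-1/207) = -4601/3958 - 24964/929223 = -4374162535/3677864634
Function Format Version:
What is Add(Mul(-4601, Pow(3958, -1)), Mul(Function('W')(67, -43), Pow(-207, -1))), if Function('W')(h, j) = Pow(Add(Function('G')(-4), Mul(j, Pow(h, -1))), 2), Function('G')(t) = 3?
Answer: Rational(-4374162535, 3677864634) ≈ -1.1893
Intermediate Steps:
Function('W')(h, j) = Pow(Add(3, Mul(j, Pow(h, -1))), 2)
Add(Mul(-4601, Pow(3958, -1)), Mul(Function('W')(67, -43), Pow(-207, -1))) = Add(Mul(-4601, Pow(3958, -1)), Mul(Mul(Pow(67, -2), Pow(Add(-43, Mul(3, 67)), 2)), Pow(-207, -1))) = Add(Mul(-4601, Rational(1, 3958)), Mul(Mul(Rational(1, 4489), Pow(Add(-43, 201), 2)), Rational(-1, 207))) = Add(Rational(-4601, 3958), Mul(Mul(Rational(1, 4489), Pow(158, 2)), Rational(-1, 207))) = Add(Rational(-4601, 3958), Mul(Mul(Rational(1, 4489), 24964), Rational(-1, 207))) = Add(Rational(-4601, 3958), Mul(Rational(24964, 4489), Rational(-1, 207))) = Add(Rational(-4601, 3958), Rational(-24964, 929223)) = Rational(-4374162535, 3677864634)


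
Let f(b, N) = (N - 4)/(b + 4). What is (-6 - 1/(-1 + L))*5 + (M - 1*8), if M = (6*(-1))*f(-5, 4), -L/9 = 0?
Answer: -33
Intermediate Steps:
L = 0 (L = -9*0 = 0)
f(b, N) = (-4 + N)/(4 + b)
M = 0 (M = (6*(-1))*((-4 + 4)/(4 - 5)) = -6*0/(-1) = -(-6)*0 = -6*0 = 0)
(-6 - 1/(-1 + L))*5 + (M - 1*8) = (-6 - 1/(-1 + 0))*5 + (0 - 1*8) = (-6 - 1/(-1))*5 + (0 - 8) = (-6 - 1*(-1))*5 - 8 = (-6 + 1)*5 - 8 = -5*5 - 8 = -25 - 8 = -33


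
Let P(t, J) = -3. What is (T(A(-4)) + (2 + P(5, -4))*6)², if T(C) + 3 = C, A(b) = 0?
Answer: 81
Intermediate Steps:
T(C) = -3 + C
(T(A(-4)) + (2 + P(5, -4))*6)² = ((-3 + 0) + (2 - 3)*6)² = (-3 - 1*6)² = (-3 - 6)² = (-9)² = 81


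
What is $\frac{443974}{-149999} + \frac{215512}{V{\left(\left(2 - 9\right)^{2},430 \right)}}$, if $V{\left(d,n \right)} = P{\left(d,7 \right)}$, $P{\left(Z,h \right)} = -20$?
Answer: $- \frac{8083865992}{749995} \approx -10779.0$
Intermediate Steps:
$V{\left(d,n \right)} = -20$
$\frac{443974}{-149999} + \frac{215512}{V{\left(\left(2 - 9\right)^{2},430 \right)}} = \frac{443974}{-149999} + \frac{215512}{-20} = 443974 \left(- \frac{1}{149999}\right) + 215512 \left(- \frac{1}{20}\right) = - \frac{443974}{149999} - \frac{53878}{5} = - \frac{8083865992}{749995}$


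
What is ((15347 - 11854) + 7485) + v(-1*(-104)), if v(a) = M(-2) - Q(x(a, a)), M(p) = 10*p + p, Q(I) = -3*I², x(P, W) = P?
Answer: 43404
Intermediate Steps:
M(p) = 11*p
v(a) = -22 + 3*a² (v(a) = 11*(-2) - (-3)*a² = -22 + 3*a²)
((15347 - 11854) + 7485) + v(-1*(-104)) = ((15347 - 11854) + 7485) + (-22 + 3*(-1*(-104))²) = (3493 + 7485) + (-22 + 3*104²) = 10978 + (-22 + 3*10816) = 10978 + (-22 + 32448) = 10978 + 32426 = 43404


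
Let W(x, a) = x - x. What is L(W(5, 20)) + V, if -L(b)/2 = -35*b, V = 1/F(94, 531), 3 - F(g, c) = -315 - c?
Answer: 1/849 ≈ 0.0011779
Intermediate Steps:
W(x, a) = 0
F(g, c) = 318 + c (F(g, c) = 3 - (-315 - c) = 3 + (315 + c) = 318 + c)
V = 1/849 (V = 1/(318 + 531) = 1/849 ≈ 0.0011779)
L(b) = 70*b (L(b) = -(-70)*b = 70*b)
L(W(5, 20)) + V = 70*0 + 1/849 = 0 + 1/849 = 1/849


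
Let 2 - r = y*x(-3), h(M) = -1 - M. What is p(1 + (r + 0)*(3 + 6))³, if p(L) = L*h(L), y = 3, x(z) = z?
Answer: -1030301000000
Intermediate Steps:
r = 11 (r = 2 - 3*(-3) = 2 - 1*(-9) = 2 + 9 = 11)
p(L) = L*(-1 - L)
p(1 + (r + 0)*(3 + 6))³ = (-(1 + (11 + 0)*(3 + 6))*(1 + (1 + (11 + 0)*(3 + 6))))³ = (-(1 + 11*9)*(1 + (1 + 11*9)))³ = (-(1 + 99)*(1 + (1 + 99)))³ = (-1*100*(1 + 100))³ = (-1*100*101)³ = (-10100)³ = -1030301000000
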